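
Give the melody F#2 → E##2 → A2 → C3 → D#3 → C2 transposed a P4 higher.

F#2 becomes B2
E##2 becomes A##2
A2 becomes D3
C3 becomes F3
D#3 becomes G#3
C2 becomes F2

B2 A##2 D3 F3 G#3 F2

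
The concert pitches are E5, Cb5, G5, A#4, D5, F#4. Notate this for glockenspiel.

E3 Cb3 G3 A#2 D3 F#2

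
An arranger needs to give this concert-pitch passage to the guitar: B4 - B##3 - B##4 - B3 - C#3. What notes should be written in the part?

B5 B##4 B##5 B4 C#4

Written C4 sounds as C3 on the guitar, so concert pitches are written a perfect octave up.
B4 → B5
B##3 → B##4
B##4 → B##5
B3 → B4
C#3 → C#4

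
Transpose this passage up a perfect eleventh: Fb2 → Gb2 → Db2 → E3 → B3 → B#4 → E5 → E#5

Bbb3 Cb4 Gb3 A4 E5 E#6 A6 A#6

Fb2 -> Bbb3
Gb2 -> Cb4
Db2 -> Gb3
E3 -> A4
B3 -> E5
B#4 -> E#6
E5 -> A6
E#5 -> A#6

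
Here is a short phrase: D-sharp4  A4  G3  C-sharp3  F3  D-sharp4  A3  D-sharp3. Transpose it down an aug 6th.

F3 Cb4 Bbb2 Eb2 Abb2 F3 Cb3 F2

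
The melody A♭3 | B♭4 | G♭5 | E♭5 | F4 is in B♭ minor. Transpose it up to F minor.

From B♭ up to F is a perfect fifth; apply that to each pitch.
Ab3 → Eb4
Bb4 → F5
Gb5 → Db6
Eb5 → Bb5
F4 → C5

Eb4 F5 Db6 Bb5 C5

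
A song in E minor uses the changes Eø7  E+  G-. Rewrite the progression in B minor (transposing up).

E minor up to B minor is a perfect fifth; each chord root moves by that interval while the quality stays the same.
Eø7: root E up a perfect fifth → B, giving Bø7.
E+: root E up a perfect fifth → B, giving B+.
G-: root G up a perfect fifth → D, giving D-.

Bø7 B+ D-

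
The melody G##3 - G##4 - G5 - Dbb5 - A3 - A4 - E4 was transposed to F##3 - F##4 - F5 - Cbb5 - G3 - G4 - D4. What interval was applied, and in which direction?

Take the first pair: G##3 → F##3. G to F spans 2 letter names, so the interval is some kind of second.
F##3 to G##3 is 2 semitones, which makes it a major second; the second version is lower, so the direction is down.
Checking another pair — E4 → D4 — gives the same interval.

down a major second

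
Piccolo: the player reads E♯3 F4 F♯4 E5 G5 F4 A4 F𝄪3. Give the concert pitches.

E#4 F5 F#5 E6 G6 F5 A5 F##4

The piccolo sounds a perfect octave above written, so transpose each written note up a perfect octave.
E#3 -> E#4
F4 -> F5
F#4 -> F#5
E5 -> E6
G5 -> G6
F4 -> F5
A4 -> A5
F##3 -> F##4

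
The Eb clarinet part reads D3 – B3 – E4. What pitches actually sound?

F3 D4 G4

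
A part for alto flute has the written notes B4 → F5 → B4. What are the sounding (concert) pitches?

The alto flute sounds a perfect fourth below written, so transpose each written note down a perfect fourth.
B4 -> F#4
F5 -> C5
B4 -> F#4

F#4 C5 F#4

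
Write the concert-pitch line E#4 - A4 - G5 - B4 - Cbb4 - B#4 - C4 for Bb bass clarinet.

F##5 B5 A6 C#6 Dbb5 C##6 D5

Written C4 sounds as Bb2 on the Bb bass clarinet, so concert pitches are written a major ninth up.
E#4 to F##5
A4 to B5
G5 to A6
B4 to C#6
Cbb4 to Dbb5
B#4 to C##6
C4 to D5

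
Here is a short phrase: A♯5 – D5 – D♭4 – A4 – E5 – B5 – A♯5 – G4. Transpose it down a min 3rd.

A#5 down a minor third is F##5.
D5 down a minor third is B4.
Db4: a third down reaches B, and 3 semitones makes it Bb3.
A minor third down from A4 gives F#4.
E5: a third down reaches C, and 3 semitones makes it C#5.
A minor third down from B5 gives G#5.
A#5: a third down reaches F, and 3 semitones makes it F##5.
A minor third down from G4 gives E4.

F##5 B4 Bb3 F#4 C#5 G#5 F##5 E4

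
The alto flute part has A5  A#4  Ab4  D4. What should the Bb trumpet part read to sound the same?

First find concert pitch: the alto flute sounds a perfect fourth below written, so A5 A#4 Ab4 D4 sounds E5 E#4 Eb4 A3.
Then write for Bb trumpet: it sounds a major second below written, so the part must be a major second above concert.
E5 → F#5
E#4 → F##4
Eb4 → F4
A3 → B3

F#5 F##4 F4 B3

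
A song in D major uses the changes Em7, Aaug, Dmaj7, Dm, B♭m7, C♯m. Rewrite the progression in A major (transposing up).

Bm7 Eaug Amaj7 Am Fm7 G#m

D major up to A major is a perfect fifth; each chord root moves by that interval while the quality stays the same.
Em7: root E up a perfect fifth → B, giving Bm7.
Aaug: root A up a perfect fifth → E, giving Eaug.
Dmaj7: root D up a perfect fifth → A, giving Amaj7.
Dm: root D up a perfect fifth → A, giving Am.
B♭m7: root B♭ up a perfect fifth → F, giving Fm7.
C♯m: root C♯ up a perfect fifth → G#, giving G#m.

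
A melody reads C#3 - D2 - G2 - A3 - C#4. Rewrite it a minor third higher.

E3 F2 Bb2 C4 E4

A minor third up from C#3 gives E3.
D2: a third up reaches F, and 3 semitones makes it F2.
A minor third up from G2 gives Bb2.
A3 up a minor third is C4.
C#4 up a minor third is E4.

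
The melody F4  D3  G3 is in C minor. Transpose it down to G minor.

From C down to G is a perfect fourth; apply that to each pitch.
F4 gives C4
D3 gives A2
G3 gives D3

C4 A2 D3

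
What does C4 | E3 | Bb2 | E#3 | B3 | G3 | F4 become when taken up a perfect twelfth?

G5 B4 F4 B#4 F#5 D5 C6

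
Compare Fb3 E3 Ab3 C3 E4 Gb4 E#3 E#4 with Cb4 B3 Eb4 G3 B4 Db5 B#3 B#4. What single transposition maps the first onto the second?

Take the first pair: Fb3 → Cb4. F to C spans 5 letter names, so the interval is some kind of fifth.
Fb3 to Cb4 is 7 semitones, which makes it a perfect fifth; the second version is higher, so the direction is up.
Checking another pair — E#4 → B#4 — gives the same interval.

up a perfect fifth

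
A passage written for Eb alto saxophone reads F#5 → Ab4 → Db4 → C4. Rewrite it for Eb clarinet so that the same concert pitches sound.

F#4 Ab3 Db3 C3

First find concert pitch: the Eb alto saxophone sounds a major sixth below written, so F#5 Ab4 Db4 C4 sounds A4 Cb4 Fb3 Eb3.
Then write for Eb clarinet: it sounds a minor third above written, so the part must be a minor third below concert.
A4 → F#4
Cb4 → Ab3
Fb3 → Db3
Eb3 → C3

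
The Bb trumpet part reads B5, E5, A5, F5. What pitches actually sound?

Written C4 on the Bb trumpet sounds as Bb3, a major second lower; apply that shift to every note.
B5 gives A5
E5 gives D5
A5 gives G5
F5 gives Eb5

A5 D5 G5 Eb5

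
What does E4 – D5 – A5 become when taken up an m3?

G4 F5 C6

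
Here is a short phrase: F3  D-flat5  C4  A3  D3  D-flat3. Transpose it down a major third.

F3 down a major third is Db3.
A major third down from Db5 gives Bbb4.
C4 down a major third is Ab3.
A3 down a major third is F3.
D3 down a major third is Bb2.
A major third down from Db3 gives Bbb2.

Db3 Bbb4 Ab3 F3 Bb2 Bbb2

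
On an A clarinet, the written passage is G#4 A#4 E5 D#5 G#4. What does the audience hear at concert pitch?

Written C4 on the A clarinet sounds as A3, a minor third lower; apply that shift to every note.
G#4 → E#4
A#4 → F##4
E5 → C#5
D#5 → B#4
G#4 → E#4

E#4 F##4 C#5 B#4 E#4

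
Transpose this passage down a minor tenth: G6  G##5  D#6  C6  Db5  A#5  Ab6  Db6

E5 E##4 B#4 A4 Bb3 F##4 F5 Bb4

G6 -> E5
G##5 -> E##4
D#6 -> B#4
C6 -> A4
Db5 -> Bb3
A#5 -> F##4
Ab6 -> F5
Db6 -> Bb4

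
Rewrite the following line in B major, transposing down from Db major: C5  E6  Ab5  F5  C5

From Db down to B is a diminished third; apply that to each pitch.
C5 -> A#4
E6 -> C##6
Ab5 -> F#5
F5 -> D#5
C5 -> A#4

A#4 C##6 F#5 D#5 A#4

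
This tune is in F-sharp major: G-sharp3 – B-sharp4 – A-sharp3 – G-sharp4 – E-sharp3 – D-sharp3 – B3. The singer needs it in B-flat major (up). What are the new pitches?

C4 E5 D4 C5 A3 G3 Eb4

From F-sharp up to B-flat is a diminished fourth; apply that to each pitch.
G#3 -> C4
B#4 -> E5
A#3 -> D4
G#4 -> C5
E#3 -> A3
D#3 -> G3
B3 -> Eb4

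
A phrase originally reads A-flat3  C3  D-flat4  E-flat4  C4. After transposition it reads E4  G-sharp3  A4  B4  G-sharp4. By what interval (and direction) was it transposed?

Take the first pair: Ab3 → E4. A to E spans 5 letter names, so the interval is some kind of fifth.
Ab3 to E4 is 8 semitones, which makes it an augmented fifth; the second version is higher, so the direction is up.
Checking another pair — C4 → G#4 — gives the same interval.

up an augmented fifth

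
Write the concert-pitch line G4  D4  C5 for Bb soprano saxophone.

Written C4 sounds as Bb3 on the Bb soprano saxophone, so concert pitches are written a major second up.
G4 to A4
D4 to E4
C5 to D5

A4 E4 D5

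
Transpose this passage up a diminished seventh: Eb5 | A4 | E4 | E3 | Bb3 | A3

Eb5 up a diminished seventh is Dbb6.
A diminished seventh up from A4 gives Gb5.
A diminished seventh up from E4 gives Db5.
E3 up a diminished seventh is Db4.
Bb3 up a diminished seventh is Abb4.
A3 up a diminished seventh is Gb4.

Dbb6 Gb5 Db5 Db4 Abb4 Gb4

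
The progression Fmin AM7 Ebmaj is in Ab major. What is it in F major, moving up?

Ab major up to F major is a major sixth; each chord root moves by that interval while the quality stays the same.
Fmin: root F up a major sixth → D, giving Dmin.
AM7: root A up a major sixth → F#, giving F#M7.
Ebmaj: root Eb up a major sixth → C, giving Cmaj.

Dmin F#M7 Cmaj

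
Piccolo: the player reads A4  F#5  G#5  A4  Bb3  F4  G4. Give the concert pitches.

Written C4 on the piccolo sounds as C5, a perfect octave higher; apply that shift to every note.
A4 to A5
F#5 to F#6
G#5 to G#6
A4 to A5
Bb3 to Bb4
F4 to F5
G4 to G5

A5 F#6 G#6 A5 Bb4 F5 G5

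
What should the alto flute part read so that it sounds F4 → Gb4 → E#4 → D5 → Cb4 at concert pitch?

Bb4 Cb5 A#4 G5 Fb4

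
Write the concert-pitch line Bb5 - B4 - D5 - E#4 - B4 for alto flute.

Eb6 E5 G5 A#4 E5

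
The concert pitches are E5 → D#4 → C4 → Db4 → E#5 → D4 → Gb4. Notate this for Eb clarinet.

C#5 B#3 A3 Bb3 C##5 B3 Eb4

Written C4 sounds as Eb4 on the Eb clarinet, so concert pitches are written a minor third down.
E5 gives C#5
D#4 gives B#3
C4 gives A3
Db4 gives Bb3
E#5 gives C##5
D4 gives B3
Gb4 gives Eb4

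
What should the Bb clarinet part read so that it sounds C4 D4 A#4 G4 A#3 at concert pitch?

D4 E4 B#4 A4 B#3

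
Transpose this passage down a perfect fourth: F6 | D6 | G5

F6 becomes C6
D6 becomes A5
G5 becomes D5

C6 A5 D5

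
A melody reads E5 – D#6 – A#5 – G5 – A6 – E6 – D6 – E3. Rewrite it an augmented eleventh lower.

Bb3 A4 E4 Db4 Eb5 Bb4 Ab4 Bb1

E5: an eleventh down reaches B, and 18 semitones makes it Bb3.
D#6: an eleventh down reaches A, and 18 semitones makes it A4.
A#5 down an augmented eleventh is E4.
G5 down an augmented eleventh is Db4.
An augmented eleventh down from A6 gives Eb5.
E6: an eleventh down reaches B, and 18 semitones makes it Bb4.
D6 down an augmented eleventh is Ab4.
An augmented eleventh down from E3 gives Bb1.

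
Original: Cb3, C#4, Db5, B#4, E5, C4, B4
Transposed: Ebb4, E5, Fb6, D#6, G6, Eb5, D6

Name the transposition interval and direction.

up a minor tenth

From Cb3 to Ebb4 is 10 letter names — a tenth of some quality.
Cb3 to Ebb4 is 15 semitones, which makes it a minor tenth; the second version is higher, so the direction is up.
Checking another pair — B4 → D6 — gives the same interval.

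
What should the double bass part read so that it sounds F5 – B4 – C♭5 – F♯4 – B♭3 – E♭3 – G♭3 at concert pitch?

F6 B5 Cb6 F#5 Bb4 Eb4 Gb4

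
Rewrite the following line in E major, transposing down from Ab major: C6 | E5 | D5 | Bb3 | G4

G#5 B#4 A#4 F#3 D#4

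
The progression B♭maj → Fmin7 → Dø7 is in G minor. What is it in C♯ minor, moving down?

G minor down to C♯ minor is a diminished fifth; each chord root moves by that interval while the quality stays the same.
B♭maj: root B♭ down a diminished fifth → E, giving Emaj.
Fmin7: root F down a diminished fifth → B, giving Bmin7.
Dø7: root D down a diminished fifth → G#, giving G#ø7.

Emaj Bmin7 G#ø7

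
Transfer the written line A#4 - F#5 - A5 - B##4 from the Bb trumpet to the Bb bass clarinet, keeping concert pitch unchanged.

First find concert pitch: the Bb trumpet sounds a major second below written, so A#4 F#5 A5 B##4 sounds G#4 E5 G5 A##4.
Then write for Bb bass clarinet: it sounds a major ninth below written, so the part must be a major ninth above concert.
G#4 → A#5
E5 → F#6
G5 → A6
A##4 → B##5

A#5 F#6 A6 B##5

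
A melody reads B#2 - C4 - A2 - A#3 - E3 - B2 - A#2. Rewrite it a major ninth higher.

C##4 D5 B3 B#4 F#4 C#4 B#3

A major ninth up from B#2 gives C##4.
A major ninth up from C4 gives D5.
A2: a ninth up reaches B, and 14 semitones makes it B3.
A#3: a ninth up reaches B, and 14 semitones makes it B#4.
A major ninth up from E3 gives F#4.
B2: a ninth up reaches C, and 14 semitones makes it C#4.
A major ninth up from A#2 gives B#3.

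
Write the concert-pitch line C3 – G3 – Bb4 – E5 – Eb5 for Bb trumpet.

D3 A3 C5 F#5 F5

The Bb trumpet sounds a major second below written, so the written part must be a major second above concert — transpose each note up.
C3 gives D3
G3 gives A3
Bb4 gives C5
E5 gives F#5
Eb5 gives F5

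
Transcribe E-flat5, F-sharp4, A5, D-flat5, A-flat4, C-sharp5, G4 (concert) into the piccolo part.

Eb4 F#3 A4 Db4 Ab3 C#4 G3

Written C4 sounds as C5 on the piccolo, so concert pitches are written a perfect octave down.
Eb5 gives Eb4
F#4 gives F#3
A5 gives A4
Db5 gives Db4
Ab4 gives Ab3
C#5 gives C#4
G4 gives G3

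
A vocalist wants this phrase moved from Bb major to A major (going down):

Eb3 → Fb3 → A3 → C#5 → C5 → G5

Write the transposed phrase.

Bb major to A major down is a minor second, so every note moves down by that interval.
Eb3 -> D3
Fb3 -> Eb3
A3 -> G#3
C#5 -> B#4
C5 -> B4
G5 -> F#5

D3 Eb3 G#3 B#4 B4 F#5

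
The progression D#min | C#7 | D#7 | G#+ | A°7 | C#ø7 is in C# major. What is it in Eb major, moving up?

Fmin Eb7 F7 Bb+ Cb°7 Ebø7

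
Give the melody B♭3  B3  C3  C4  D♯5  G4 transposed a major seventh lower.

Bb3 -> Cb3
B3 -> C3
C3 -> Db2
C4 -> Db3
D#5 -> E4
G4 -> Ab3

Cb3 C3 Db2 Db3 E4 Ab3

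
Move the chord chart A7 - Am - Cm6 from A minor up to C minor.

C7 Cm Ebm6

A minor up to C minor is a minor third; each chord root moves by that interval while the quality stays the same.
A7: root A up a minor third → C, giving C7.
Am: root A up a minor third → C, giving Cm.
Cm6: root C up a minor third → Eb, giving Ebm6.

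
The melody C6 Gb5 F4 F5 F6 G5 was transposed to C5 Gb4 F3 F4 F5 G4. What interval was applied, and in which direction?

down a perfect octave

Take the first pair: C6 → C5. C to C spans 8 letter names, so the interval is some kind of octave.
C5 to C6 is 12 semitones, which makes it a perfect octave; the second version is lower, so the direction is down.
Checking another pair — G5 → G4 — gives the same interval.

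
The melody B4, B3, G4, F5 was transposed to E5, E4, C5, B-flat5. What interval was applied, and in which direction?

up a perfect fourth

From B4 to E5 is 4 letter names — a fourth of some quality.
B4 to E5 is 5 semitones, which makes it a perfect fourth; the second version is higher, so the direction is up.
Checking another pair — F5 → Bb5 — gives the same interval.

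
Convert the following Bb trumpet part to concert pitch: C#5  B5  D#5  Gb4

B4 A5 C#5 Fb4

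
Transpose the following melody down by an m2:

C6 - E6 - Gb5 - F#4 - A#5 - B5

B5 D#6 F5 E#4 G##5 A#5

C6: a second down reaches B, and 1 semitone makes it B5.
E6 down a minor second is D#6.
A minor second down from Gb5 gives F5.
F#4: a second down reaches E, and 1 semitone makes it E#4.
A#5 down a minor second is G##5.
B5 down a minor second is A#5.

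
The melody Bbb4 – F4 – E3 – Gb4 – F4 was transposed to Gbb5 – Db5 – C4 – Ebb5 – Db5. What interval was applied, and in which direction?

From Bbb4 to Gbb5 is 6 letter names — a sixth of some quality.
Bbb4 to Gbb5 is 8 semitones, which makes it a minor sixth; the second version is higher, so the direction is up.
Checking another pair — F4 → Db5 — gives the same interval.

up a minor sixth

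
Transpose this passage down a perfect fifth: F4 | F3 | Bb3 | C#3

A perfect fifth down from F4 gives Bb3.
F3: a fifth down reaches B, and 7 semitones makes it Bb2.
Bb3: a fifth down reaches E, and 7 semitones makes it Eb3.
C#3: a fifth down reaches F, and 7 semitones makes it F#2.

Bb3 Bb2 Eb3 F#2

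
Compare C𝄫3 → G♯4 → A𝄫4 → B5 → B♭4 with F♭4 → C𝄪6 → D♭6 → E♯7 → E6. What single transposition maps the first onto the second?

up an augmented eleventh

Take the first pair: Cbb3 → Fb4. C to F spans 11 letter names, so the interval is some kind of eleventh.
Cbb3 to Fb4 is 18 semitones, which makes it an augmented eleventh; the second version is higher, so the direction is up.
Checking another pair — Bb4 → E6 — gives the same interval.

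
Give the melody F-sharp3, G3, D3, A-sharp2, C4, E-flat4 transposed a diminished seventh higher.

F#3: a seventh up reaches E, and 9 semitones makes it Eb4.
G3 up a diminished seventh is Fb4.
D3 up a diminished seventh is Cb4.
A diminished seventh up from A#2 gives G3.
A diminished seventh up from C4 gives Bbb4.
Eb4: a seventh up reaches D, and 9 semitones makes it Dbb5.

Eb4 Fb4 Cb4 G3 Bbb4 Dbb5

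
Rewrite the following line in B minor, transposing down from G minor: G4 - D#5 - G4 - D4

G minor to B minor down is a minor sixth, so every note moves down by that interval.
G4 -> B3
D#5 -> F##4
G4 -> B3
D4 -> F#3

B3 F##4 B3 F#3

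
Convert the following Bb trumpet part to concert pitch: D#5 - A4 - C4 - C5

C#5 G4 Bb3 Bb4

The Bb trumpet sounds a major second below written, so transpose each written note down a major second.
D#5 -> C#5
A4 -> G4
C4 -> Bb3
C5 -> Bb4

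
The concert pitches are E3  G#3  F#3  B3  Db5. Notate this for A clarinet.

The A clarinet sounds a minor third below written, so the written part must be a minor third above concert — transpose each note up.
E3 becomes G3
G#3 becomes B3
F#3 becomes A3
B3 becomes D4
Db5 becomes Fb5

G3 B3 A3 D4 Fb5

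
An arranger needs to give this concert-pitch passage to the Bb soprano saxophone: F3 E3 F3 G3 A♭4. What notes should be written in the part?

Written C4 sounds as Bb3 on the Bb soprano saxophone, so concert pitches are written a major second up.
F3 → G3
E3 → F#3
F3 → G3
G3 → A3
Ab4 → Bb4

G3 F#3 G3 A3 Bb4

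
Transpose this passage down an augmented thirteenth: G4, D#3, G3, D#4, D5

Bbb2 F1 Bbb1 F2 Fb3

G4 → Bbb2
D#3 → F1
G3 → Bbb1
D#4 → F2
D5 → Fb3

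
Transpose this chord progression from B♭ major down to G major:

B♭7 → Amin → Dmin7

B♭ major down to G major is a minor third; each chord root moves by that interval while the quality stays the same.
B♭7: root B♭ down a minor third → G, giving G7.
Amin: root A down a minor third → F#, giving F#min.
Dmin7: root D down a minor third → B, giving Bmin7.

G7 F#min Bmin7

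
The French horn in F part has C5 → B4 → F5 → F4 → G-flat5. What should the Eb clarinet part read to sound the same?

D4 C#4 G4 G3 Ab4

First find concert pitch: the French horn in F sounds a perfect fifth below written, so C5 B4 F5 F4 G-flat5 sounds F4 E4 Bb4 Bb3 Cb5.
Then write for Eb clarinet: it sounds a minor third above written, so the part must be a minor third below concert.
F4 → D4
E4 → C#4
Bb4 → G4
Bb3 → G3
Cb5 → Ab4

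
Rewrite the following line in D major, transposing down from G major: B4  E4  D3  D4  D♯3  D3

From G down to D is a perfect fourth; apply that to each pitch.
B4 gives F#4
E4 gives B3
D3 gives A2
D4 gives A3
D#3 gives A#2
D3 gives A2

F#4 B3 A2 A3 A#2 A2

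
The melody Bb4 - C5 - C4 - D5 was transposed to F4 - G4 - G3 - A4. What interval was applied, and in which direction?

down a perfect fourth

Take the first pair: Bb4 → F4. B to F spans 4 letter names, so the interval is some kind of fourth.
F4 to Bb4 is 5 semitones, which makes it a perfect fourth; the second version is lower, so the direction is down.
Checking another pair — D5 → A4 — gives the same interval.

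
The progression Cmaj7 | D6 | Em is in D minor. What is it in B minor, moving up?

Amaj7 B6 C#m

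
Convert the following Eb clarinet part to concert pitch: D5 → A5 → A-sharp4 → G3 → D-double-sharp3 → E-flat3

The Eb clarinet sounds a minor third above written, so transpose each written note up a minor third.
D5 gives F5
A5 gives C6
A#4 gives C#5
G3 gives Bb3
D##3 gives F##3
Eb3 gives Gb3

F5 C6 C#5 Bb3 F##3 Gb3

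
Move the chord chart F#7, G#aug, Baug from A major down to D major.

A major down to D major is a perfect fifth; each chord root moves by that interval while the quality stays the same.
F#7: root F# down a perfect fifth → B, giving B7.
G#aug: root G# down a perfect fifth → C#, giving C#aug.
Baug: root B down a perfect fifth → E, giving Eaug.

B7 C#aug Eaug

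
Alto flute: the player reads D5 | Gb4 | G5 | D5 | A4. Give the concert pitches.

The alto flute sounds a perfect fourth below written, so transpose each written note down a perfect fourth.
D5 gives A4
Gb4 gives Db4
G5 gives D5
D5 gives A4
A4 gives E4

A4 Db4 D5 A4 E4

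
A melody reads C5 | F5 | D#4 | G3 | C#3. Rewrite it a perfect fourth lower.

G4 C5 A#3 D3 G#2

C5 to G4
F5 to C5
D#4 to A#3
G3 to D3
C#3 to G#2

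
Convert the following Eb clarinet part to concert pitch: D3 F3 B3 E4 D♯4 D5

The Eb clarinet sounds a minor third above written, so transpose each written note up a minor third.
D3 to F3
F3 to Ab3
B3 to D4
E4 to G4
D#4 to F#4
D5 to F5

F3 Ab3 D4 G4 F#4 F5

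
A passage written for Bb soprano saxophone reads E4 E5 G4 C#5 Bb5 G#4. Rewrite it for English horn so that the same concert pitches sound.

A4 A5 C5 F#5 Eb6 C#5

First find concert pitch: the Bb soprano saxophone sounds a major second below written, so E4 E5 G4 C#5 Bb5 G#4 sounds D4 D5 F4 B4 Ab5 F#4.
Then write for English horn: it sounds a perfect fifth below written, so the part must be a perfect fifth above concert.
D4 → A4
D5 → A5
F4 → C5
B4 → F#5
Ab5 → Eb6
F#4 → C#5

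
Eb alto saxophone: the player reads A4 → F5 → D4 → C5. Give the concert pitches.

C4 Ab4 F3 Eb4

Written C4 on the Eb alto saxophone sounds as Eb3, a major sixth lower; apply that shift to every note.
A4 gives C4
F5 gives Ab4
D4 gives F3
C5 gives Eb4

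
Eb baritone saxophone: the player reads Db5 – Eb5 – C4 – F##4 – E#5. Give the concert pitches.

Fb3 Gb3 Eb2 A#2 G#3

The Eb baritone saxophone sounds a major thirteenth below written, so transpose each written note down a major thirteenth.
Db5 → Fb3
Eb5 → Gb3
C4 → Eb2
F##4 → A#2
E#5 → G#3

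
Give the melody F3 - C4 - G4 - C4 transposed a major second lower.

Eb3 Bb3 F4 Bb3

F3 gives Eb3
C4 gives Bb3
G4 gives F4
C4 gives Bb3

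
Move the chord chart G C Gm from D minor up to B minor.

E A Em

D minor up to B minor is a major sixth; each chord root moves by that interval while the quality stays the same.
G: root G up a major sixth → E, giving E.
C: root C up a major sixth → A, giving A.
Gm: root G up a major sixth → E, giving Em.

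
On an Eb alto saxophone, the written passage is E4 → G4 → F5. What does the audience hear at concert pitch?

G3 Bb3 Ab4

Written C4 on the Eb alto saxophone sounds as Eb3, a major sixth lower; apply that shift to every note.
E4 -> G3
G4 -> Bb3
F5 -> Ab4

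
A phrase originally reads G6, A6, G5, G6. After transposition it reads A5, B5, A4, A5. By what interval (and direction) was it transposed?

down a minor seventh

From G6 to A5 is 7 letter names — a seventh of some quality.
A5 to G6 is 10 semitones, which makes it a minor seventh; the second version is lower, so the direction is down.
Checking another pair — G6 → A5 — gives the same interval.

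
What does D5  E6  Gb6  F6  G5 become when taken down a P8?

D5 to D4
E6 to E5
Gb6 to Gb5
F6 to F5
G5 to G4

D4 E5 Gb5 F5 G4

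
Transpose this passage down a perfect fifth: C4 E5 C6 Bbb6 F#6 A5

C4 → F3
E5 → A4
C6 → F5
Bbb6 → Ebb6
F#6 → B5
A5 → D5

F3 A4 F5 Ebb6 B5 D5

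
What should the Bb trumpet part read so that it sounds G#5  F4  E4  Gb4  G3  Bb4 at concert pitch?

A#5 G4 F#4 Ab4 A3 C5

Written C4 sounds as Bb3 on the Bb trumpet, so concert pitches are written a major second up.
G#5 gives A#5
F4 gives G4
E4 gives F#4
Gb4 gives Ab4
G3 gives A3
Bb4 gives C5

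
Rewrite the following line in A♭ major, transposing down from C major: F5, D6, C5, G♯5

Db5 Bb5 Ab4 E5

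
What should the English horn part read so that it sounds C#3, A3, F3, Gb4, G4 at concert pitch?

The English horn sounds a perfect fifth below written, so the written part must be a perfect fifth above concert — transpose each note up.
C#3 gives G#3
A3 gives E4
F3 gives C4
Gb4 gives Db5
G4 gives D5

G#3 E4 C4 Db5 D5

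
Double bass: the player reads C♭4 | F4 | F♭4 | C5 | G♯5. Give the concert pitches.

Cb3 F3 Fb3 C4 G#4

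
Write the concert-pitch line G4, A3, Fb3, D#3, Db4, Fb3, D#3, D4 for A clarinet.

Bb4 C4 Abb3 F#3 Fb4 Abb3 F#3 F4

Written C4 sounds as A3 on the A clarinet, so concert pitches are written a minor third up.
G4 gives Bb4
A3 gives C4
Fb3 gives Abb3
D#3 gives F#3
Db4 gives Fb4
Fb3 gives Abb3
D#3 gives F#3
D4 gives F4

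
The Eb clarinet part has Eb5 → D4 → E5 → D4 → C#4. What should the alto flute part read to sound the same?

First find concert pitch: the Eb clarinet sounds a minor third above written, so Eb5 D4 E5 D4 C#4 sounds Gb5 F4 G5 F4 E4.
Then write for alto flute: it sounds a perfect fourth below written, so the part must be a perfect fourth above concert.
Gb5 → Cb6
F4 → Bb4
G5 → C6
F4 → Bb4
E4 → A4

Cb6 Bb4 C6 Bb4 A4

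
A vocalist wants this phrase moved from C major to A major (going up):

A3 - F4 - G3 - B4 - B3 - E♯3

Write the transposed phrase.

F#4 D5 E4 G#5 G#4 C##4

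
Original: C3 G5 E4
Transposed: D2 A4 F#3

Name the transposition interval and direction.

down a minor seventh

Take the first pair: C3 → D2. C to D spans 7 letter names, so the interval is some kind of seventh.
D2 to C3 is 10 semitones, which makes it a minor seventh; the second version is lower, so the direction is down.
Checking another pair — E4 → F#3 — gives the same interval.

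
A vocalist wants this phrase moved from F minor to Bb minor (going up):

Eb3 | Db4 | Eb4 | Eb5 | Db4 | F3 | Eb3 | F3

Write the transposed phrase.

Ab3 Gb4 Ab4 Ab5 Gb4 Bb3 Ab3 Bb3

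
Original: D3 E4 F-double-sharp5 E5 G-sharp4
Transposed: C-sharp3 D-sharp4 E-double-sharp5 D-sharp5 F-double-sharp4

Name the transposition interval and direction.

down a minor second

Take the first pair: D3 → C#3. D to C spans 2 letter names, so the interval is some kind of second.
C#3 to D3 is 1 semitone, which makes it a minor second; the second version is lower, so the direction is down.
Checking another pair — G#4 → F##4 — gives the same interval.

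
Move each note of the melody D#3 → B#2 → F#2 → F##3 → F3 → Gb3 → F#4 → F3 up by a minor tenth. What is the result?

D#3 becomes F#4
B#2 becomes D#4
F#2 becomes A3
F##3 becomes A#4
F3 becomes Ab4
Gb3 becomes Bbb4
F#4 becomes A5
F3 becomes Ab4

F#4 D#4 A3 A#4 Ab4 Bbb4 A5 Ab4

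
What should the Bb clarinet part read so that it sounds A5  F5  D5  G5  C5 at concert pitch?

The Bb clarinet sounds a major second below written, so the written part must be a major second above concert — transpose each note up.
A5 gives B5
F5 gives G5
D5 gives E5
G5 gives A5
C5 gives D5

B5 G5 E5 A5 D5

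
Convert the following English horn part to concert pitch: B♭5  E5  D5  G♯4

The English horn sounds a perfect fifth below written, so transpose each written note down a perfect fifth.
Bb5 -> Eb5
E5 -> A4
D5 -> G4
G#4 -> C#4

Eb5 A4 G4 C#4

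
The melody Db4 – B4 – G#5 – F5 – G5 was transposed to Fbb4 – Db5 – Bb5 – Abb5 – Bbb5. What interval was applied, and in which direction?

Take the first pair: Db4 → Fbb4. D to F spans 3 letter names, so the interval is some kind of third.
Db4 to Fbb4 is 2 semitones, which makes it a diminished third; the second version is higher, so the direction is up.
Checking another pair — G5 → Bbb5 — gives the same interval.

up a diminished third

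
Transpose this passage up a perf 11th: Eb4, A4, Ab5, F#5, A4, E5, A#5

Ab5 D6 Db7 B6 D6 A6 D#7

A perfect eleventh up from Eb4 gives Ab5.
A4 up a perfect eleventh is D6.
Ab5 up a perfect eleventh is Db7.
F#5: an eleventh up reaches B, and 17 semitones makes it B6.
A perfect eleventh up from A4 gives D6.
E5: an eleventh up reaches A, and 17 semitones makes it A6.
A#5 up a perfect eleventh is D#7.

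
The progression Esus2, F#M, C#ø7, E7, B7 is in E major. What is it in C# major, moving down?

E major down to C# major is a minor third; each chord root moves by that interval while the quality stays the same.
Esus2: root E down a minor third → C#, giving C#sus2.
F#M: root F# down a minor third → D#, giving D#M.
C#ø7: root C# down a minor third → A#, giving A#ø7.
E7: root E down a minor third → C#, giving C#7.
B7: root B down a minor third → G#, giving G#7.

C#sus2 D#M A#ø7 C#7 G#7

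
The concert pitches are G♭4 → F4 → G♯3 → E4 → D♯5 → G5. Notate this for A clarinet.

Bbb4 Ab4 B3 G4 F#5 Bb5

The A clarinet sounds a minor third below written, so the written part must be a minor third above concert — transpose each note up.
Gb4 gives Bbb4
F4 gives Ab4
G#3 gives B3
E4 gives G4
D#5 gives F#5
G5 gives Bb5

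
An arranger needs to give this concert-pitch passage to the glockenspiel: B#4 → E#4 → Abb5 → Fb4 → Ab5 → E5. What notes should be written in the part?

B#2 E#2 Abb3 Fb2 Ab3 E3

The glockenspiel sounds a perfect fifteenth above written, so the written part must be a perfect fifteenth below concert — transpose each note down.
B#4 gives B#2
E#4 gives E#2
Abb5 gives Abb3
Fb4 gives Fb2
Ab5 gives Ab3
E5 gives E3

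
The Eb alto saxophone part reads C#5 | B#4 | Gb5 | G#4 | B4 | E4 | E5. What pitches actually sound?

E4 D#4 Bbb4 B3 D4 G3 G4

The Eb alto saxophone sounds a major sixth below written, so transpose each written note down a major sixth.
C#5 gives E4
B#4 gives D#4
Gb5 gives Bbb4
G#4 gives B3
B4 gives D4
E4 gives G3
E5 gives G4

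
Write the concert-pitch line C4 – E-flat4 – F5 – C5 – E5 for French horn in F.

G4 Bb4 C6 G5 B5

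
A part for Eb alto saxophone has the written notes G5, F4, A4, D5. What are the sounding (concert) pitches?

Bb4 Ab3 C4 F4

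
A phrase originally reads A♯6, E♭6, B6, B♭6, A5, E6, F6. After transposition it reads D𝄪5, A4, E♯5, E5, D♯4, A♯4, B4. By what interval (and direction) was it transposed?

Take the first pair: A#6 → D##5. A to D spans 12 letter names, so the interval is some kind of twelfth.
D##5 to A#6 is 18 semitones, which makes it a diminished twelfth; the second version is lower, so the direction is down.
Checking another pair — F6 → B4 — gives the same interval.

down a diminished twelfth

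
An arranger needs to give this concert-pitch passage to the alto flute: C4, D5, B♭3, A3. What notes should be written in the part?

Written C4 sounds as G3 on the alto flute, so concert pitches are written a perfect fourth up.
C4 → F4
D5 → G5
Bb3 → Eb4
A3 → D4

F4 G5 Eb4 D4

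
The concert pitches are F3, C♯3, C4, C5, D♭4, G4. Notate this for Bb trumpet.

Written C4 sounds as Bb3 on the Bb trumpet, so concert pitches are written a major second up.
F3 → G3
C#3 → D#3
C4 → D4
C5 → D5
Db4 → Eb4
G4 → A4

G3 D#3 D4 D5 Eb4 A4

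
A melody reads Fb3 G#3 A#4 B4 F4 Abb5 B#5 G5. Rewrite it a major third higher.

Ab3 B#3 C##5 D#5 A4 Cb6 D##6 B5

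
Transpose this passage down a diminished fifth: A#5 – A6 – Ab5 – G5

A#5 gives D##5
A6 gives D#6
Ab5 gives D5
G5 gives C#5

D##5 D#6 D5 C#5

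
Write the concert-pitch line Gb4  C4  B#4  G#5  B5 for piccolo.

The piccolo sounds a perfect octave above written, so the written part must be a perfect octave below concert — transpose each note down.
Gb4 to Gb3
C4 to C3
B#4 to B#3
G#5 to G#4
B5 to B4

Gb3 C3 B#3 G#4 B4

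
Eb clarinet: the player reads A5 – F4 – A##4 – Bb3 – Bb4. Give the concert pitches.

Written C4 on the Eb clarinet sounds as Eb4, a minor third higher; apply that shift to every note.
A5 gives C6
F4 gives Ab4
A##4 gives C##5
Bb3 gives Db4
Bb4 gives Db5

C6 Ab4 C##5 Db4 Db5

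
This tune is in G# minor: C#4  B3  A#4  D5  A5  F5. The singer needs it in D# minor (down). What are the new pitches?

G#3 F#3 E#4 A4 E5 C5

G# minor to D# minor down is a perfect fourth, so every note moves down by that interval.
C#4 to G#3
B3 to F#3
A#4 to E#4
D5 to A4
A5 to E5
F5 to C5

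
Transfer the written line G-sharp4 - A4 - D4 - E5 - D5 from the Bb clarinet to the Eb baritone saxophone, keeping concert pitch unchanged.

D#6 E6 A5 B6 A6

First find concert pitch: the Bb clarinet sounds a major second below written, so G-sharp4 A4 D4 E5 D5 sounds F#4 G4 C4 D5 C5.
Then write for Eb baritone saxophone: it sounds a major thirteenth below written, so the part must be a major thirteenth above concert.
F#4 → D#6
G4 → E6
C4 → A5
D5 → B6
C5 → A6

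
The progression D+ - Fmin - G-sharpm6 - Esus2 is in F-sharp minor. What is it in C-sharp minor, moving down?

A+ Cmin D#m6 Bsus2

F-sharp minor down to C-sharp minor is a perfect fourth; each chord root moves by that interval while the quality stays the same.
D+: root D down a perfect fourth → A, giving A+.
Fmin: root F down a perfect fourth → C, giving Cmin.
G-sharpm6: root G-sharp down a perfect fourth → D#, giving D#m6.
Esus2: root E down a perfect fourth → B, giving Bsus2.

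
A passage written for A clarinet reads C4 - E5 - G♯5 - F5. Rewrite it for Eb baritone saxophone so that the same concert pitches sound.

F#5 A#6 C##7 B6

First find concert pitch: the A clarinet sounds a minor third below written, so C4 E5 G♯5 F5 sounds A3 C#5 E#5 D5.
Then write for Eb baritone saxophone: it sounds a major thirteenth below written, so the part must be a major thirteenth above concert.
A3 → F#5
C#5 → A#6
E#5 → C##7
D5 → B6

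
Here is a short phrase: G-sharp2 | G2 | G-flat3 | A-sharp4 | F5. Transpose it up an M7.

F##3 F#3 F4 G##5 E6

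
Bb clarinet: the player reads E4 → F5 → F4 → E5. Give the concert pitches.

D4 Eb5 Eb4 D5

The Bb clarinet sounds a major second below written, so transpose each written note down a major second.
E4 to D4
F5 to Eb5
F4 to Eb4
E5 to D5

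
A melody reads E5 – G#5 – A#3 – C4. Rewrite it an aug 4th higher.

E5 to A#5
G#5 to C##6
A#3 to D##4
C4 to F#4

A#5 C##6 D##4 F#4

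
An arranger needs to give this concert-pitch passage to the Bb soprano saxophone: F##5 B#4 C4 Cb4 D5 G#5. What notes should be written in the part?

G##5 C##5 D4 Db4 E5 A#5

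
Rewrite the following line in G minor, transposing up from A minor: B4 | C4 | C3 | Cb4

A minor to G minor up is a minor seventh, so every note moves up by that interval.
B4 to A5
C4 to Bb4
C3 to Bb3
Cb4 to Bbb4

A5 Bb4 Bb3 Bbb4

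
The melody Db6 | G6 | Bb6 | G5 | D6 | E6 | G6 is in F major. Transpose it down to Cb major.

Abb5 Db6 Fb6 Db5 Ab5 Bb5 Db6

From F down to Cb is an augmented fourth; apply that to each pitch.
Db6 gives Abb5
G6 gives Db6
Bb6 gives Fb6
G5 gives Db5
D6 gives Ab5
E6 gives Bb5
G6 gives Db6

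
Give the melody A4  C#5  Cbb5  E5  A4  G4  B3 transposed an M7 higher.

G#5 B#5 Bbb5 D#6 G#5 F#5 A#4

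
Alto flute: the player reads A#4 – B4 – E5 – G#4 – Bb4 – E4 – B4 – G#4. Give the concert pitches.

Written C4 on the alto flute sounds as G3, a perfect fourth lower; apply that shift to every note.
A#4 gives E#4
B4 gives F#4
E5 gives B4
G#4 gives D#4
Bb4 gives F4
E4 gives B3
B4 gives F#4
G#4 gives D#4

E#4 F#4 B4 D#4 F4 B3 F#4 D#4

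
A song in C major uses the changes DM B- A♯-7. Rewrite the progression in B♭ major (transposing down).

C major down to B♭ major is a major second; each chord root moves by that interval while the quality stays the same.
DM: root D down a major second → C, giving CM.
B-: root B down a major second → A, giving A-.
A♯-7: root A♯ down a major second → G#, giving G#-7.

CM A- G#-7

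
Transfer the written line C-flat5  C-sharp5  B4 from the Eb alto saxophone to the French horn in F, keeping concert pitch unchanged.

Bbb4 B4 A4

First find concert pitch: the Eb alto saxophone sounds a major sixth below written, so C-flat5 C-sharp5 B4 sounds Ebb4 E4 D4.
Then write for French horn in F: it sounds a perfect fifth below written, so the part must be a perfect fifth above concert.
Ebb4 → Bbb4
E4 → B4
D4 → A4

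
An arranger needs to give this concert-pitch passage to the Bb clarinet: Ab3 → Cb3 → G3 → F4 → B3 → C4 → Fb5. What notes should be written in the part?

Bb3 Db3 A3 G4 C#4 D4 Gb5

The Bb clarinet sounds a major second below written, so the written part must be a major second above concert — transpose each note up.
Ab3 -> Bb3
Cb3 -> Db3
G3 -> A3
F4 -> G4
B3 -> C#4
C4 -> D4
Fb5 -> Gb5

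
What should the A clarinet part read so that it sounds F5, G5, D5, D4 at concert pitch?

Ab5 Bb5 F5 F4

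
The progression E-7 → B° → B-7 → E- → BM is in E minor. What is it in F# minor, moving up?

E minor up to F# minor is a major second; each chord root moves by that interval while the quality stays the same.
E-7: root E up a major second → F#, giving F#-7.
B°: root B up a major second → C#, giving C#°.
B-7: root B up a major second → C#, giving C#-7.
E-: root E up a major second → F#, giving F#-.
BM: root B up a major second → C#, giving C#M.

F#-7 C#° C#-7 F#- C#M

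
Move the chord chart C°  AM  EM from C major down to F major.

F° DM AM

C major down to F major is a perfect fifth; each chord root moves by that interval while the quality stays the same.
C°: root C down a perfect fifth → F, giving F°.
AM: root A down a perfect fifth → D, giving DM.
EM: root E down a perfect fifth → A, giving AM.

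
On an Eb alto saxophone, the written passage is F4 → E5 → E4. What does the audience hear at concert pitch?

Ab3 G4 G3

The Eb alto saxophone sounds a major sixth below written, so transpose each written note down a major sixth.
F4 to Ab3
E5 to G4
E4 to G3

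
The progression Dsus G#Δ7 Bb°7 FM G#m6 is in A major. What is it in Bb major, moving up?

A major up to Bb major is a minor second; each chord root moves by that interval while the quality stays the same.
Dsus: root D up a minor second → Eb, giving Ebsus.
G#Δ7: root G# up a minor second → A, giving AΔ7.
Bb°7: root Bb up a minor second → Cb, giving Cb°7.
FM: root F up a minor second → Gb, giving GbM.
G#m6: root G# up a minor second → A, giving Am6.

Ebsus AΔ7 Cb°7 GbM Am6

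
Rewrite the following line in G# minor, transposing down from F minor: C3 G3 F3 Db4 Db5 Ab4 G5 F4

From F down to G# is a diminished seventh; apply that to each pitch.
C3 becomes D#2
G3 becomes A#2
F3 becomes G#2
Db4 becomes E3
Db5 becomes E4
Ab4 becomes B3
G5 becomes A#4
F4 becomes G#3

D#2 A#2 G#2 E3 E4 B3 A#4 G#3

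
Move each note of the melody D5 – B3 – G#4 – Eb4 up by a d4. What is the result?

Gb5 Eb4 C5 Abb4

D5: a fourth up reaches G, and 4 semitones makes it Gb5.
B3: a fourth up reaches E, and 4 semitones makes it Eb4.
A diminished fourth up from G#4 gives C5.
A diminished fourth up from Eb4 gives Abb4.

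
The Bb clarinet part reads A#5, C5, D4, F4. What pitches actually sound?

The Bb clarinet sounds a major second below written, so transpose each written note down a major second.
A#5 gives G#5
C5 gives Bb4
D4 gives C4
F4 gives Eb4

G#5 Bb4 C4 Eb4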